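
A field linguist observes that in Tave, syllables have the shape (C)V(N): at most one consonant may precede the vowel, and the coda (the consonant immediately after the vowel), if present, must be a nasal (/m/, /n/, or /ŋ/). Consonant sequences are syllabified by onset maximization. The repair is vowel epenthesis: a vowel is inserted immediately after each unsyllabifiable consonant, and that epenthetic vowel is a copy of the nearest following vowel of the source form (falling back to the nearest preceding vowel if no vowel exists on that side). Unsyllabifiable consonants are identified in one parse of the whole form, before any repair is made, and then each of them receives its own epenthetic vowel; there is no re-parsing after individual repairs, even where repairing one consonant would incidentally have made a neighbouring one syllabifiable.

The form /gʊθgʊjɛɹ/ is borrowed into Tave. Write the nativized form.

Under (C)V(N), the unsyllabifiable consonants are /θ/, /ɹ/ (only a nasal (/m/, /n/, or /ŋ/) is licensed in coda position; onsets are limited to one consonant).
Each unlicensed consonant becomes the onset of a new syllable: /θ/ → /θʊ/, /ɹ/ → /ɹɛ/.

gʊθʊgʊjɛɹɛ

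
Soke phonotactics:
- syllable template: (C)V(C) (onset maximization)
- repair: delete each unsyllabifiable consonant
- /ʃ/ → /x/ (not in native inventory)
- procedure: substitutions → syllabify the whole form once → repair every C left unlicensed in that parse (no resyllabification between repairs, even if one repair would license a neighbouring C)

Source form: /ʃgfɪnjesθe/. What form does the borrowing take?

Substitution: /ʃ/ → /x/, giving /xgfɪnjesθe/.
Syllabifying with onset maximization leaves /x/, /g/ stranded (at most one coda consonant is licensed; onsets are limited to one consonant).
Deleting the stranded consonants removes /x/, /g/.

fɪnjesθe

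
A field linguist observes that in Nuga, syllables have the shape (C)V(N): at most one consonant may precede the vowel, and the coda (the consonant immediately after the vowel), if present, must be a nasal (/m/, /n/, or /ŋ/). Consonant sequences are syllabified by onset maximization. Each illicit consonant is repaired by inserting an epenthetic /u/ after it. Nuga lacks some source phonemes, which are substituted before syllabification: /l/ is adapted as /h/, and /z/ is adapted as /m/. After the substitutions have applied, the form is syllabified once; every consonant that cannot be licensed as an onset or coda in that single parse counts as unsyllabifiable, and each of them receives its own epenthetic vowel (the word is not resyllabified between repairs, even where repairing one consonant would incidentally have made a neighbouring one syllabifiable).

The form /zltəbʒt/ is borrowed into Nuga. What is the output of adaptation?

Substitution: /z/ → /m/, /l/ → /h/, giving /mhtəbʒt/.
Syllabifying with onset maximization leaves /m/, /h/, /b/, /ʒ/, /t/ stranded (only a nasal (/m/, /n/, or /ŋ/) is licensed in coda position; onsets are limited to one consonant).
Epenthesis after each stranded consonant: /m/ → /mu/, /h/ → /hu/, /b/ → /bu/, /ʒ/ → /ʒu/, /t/ → /tu/.

muhutəbuʒutu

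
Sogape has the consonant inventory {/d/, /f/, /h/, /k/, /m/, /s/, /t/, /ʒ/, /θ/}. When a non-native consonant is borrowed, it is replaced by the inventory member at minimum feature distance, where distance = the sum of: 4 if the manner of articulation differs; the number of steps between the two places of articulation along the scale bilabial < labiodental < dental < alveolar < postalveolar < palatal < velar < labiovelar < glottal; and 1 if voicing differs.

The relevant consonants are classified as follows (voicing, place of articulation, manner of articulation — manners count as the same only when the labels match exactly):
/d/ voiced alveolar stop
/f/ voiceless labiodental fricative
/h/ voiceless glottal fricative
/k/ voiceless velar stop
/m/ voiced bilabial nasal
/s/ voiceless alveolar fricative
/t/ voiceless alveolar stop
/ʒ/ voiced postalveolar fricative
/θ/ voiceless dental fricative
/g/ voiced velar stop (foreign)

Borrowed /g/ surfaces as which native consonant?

/k/ is closest: same manner (stop), place distance 0 (velar→velar), voicing differs (+1); total 1. Next closest is /d/ at distance 3.

k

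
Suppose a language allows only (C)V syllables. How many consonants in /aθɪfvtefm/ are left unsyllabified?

Syllabifying with onset maximization leaves /f/, /v/, /f/, /m/ stranded (no codas are permitted; onsets are limited to one consonant).

4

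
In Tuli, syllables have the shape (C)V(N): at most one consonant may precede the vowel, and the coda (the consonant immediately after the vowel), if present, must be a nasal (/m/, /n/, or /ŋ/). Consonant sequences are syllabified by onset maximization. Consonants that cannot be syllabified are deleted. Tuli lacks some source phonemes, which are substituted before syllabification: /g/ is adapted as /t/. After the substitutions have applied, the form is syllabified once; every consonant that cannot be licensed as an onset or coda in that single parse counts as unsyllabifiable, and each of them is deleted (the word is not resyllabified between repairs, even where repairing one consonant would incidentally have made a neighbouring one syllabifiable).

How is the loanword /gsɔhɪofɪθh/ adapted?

sɔhɪofɪ

Substitution: /g/ → /t/, giving /tsɔhɪofɪθh/.
Syllabifying with onset maximization leaves /t/, /θ/, /h/ stranded (only a nasal (/m/, /n/, or /ŋ/) is licensed in coda position; onsets are limited to one consonant).
Deleting the stranded consonants removes /t/, /θ/, /h/.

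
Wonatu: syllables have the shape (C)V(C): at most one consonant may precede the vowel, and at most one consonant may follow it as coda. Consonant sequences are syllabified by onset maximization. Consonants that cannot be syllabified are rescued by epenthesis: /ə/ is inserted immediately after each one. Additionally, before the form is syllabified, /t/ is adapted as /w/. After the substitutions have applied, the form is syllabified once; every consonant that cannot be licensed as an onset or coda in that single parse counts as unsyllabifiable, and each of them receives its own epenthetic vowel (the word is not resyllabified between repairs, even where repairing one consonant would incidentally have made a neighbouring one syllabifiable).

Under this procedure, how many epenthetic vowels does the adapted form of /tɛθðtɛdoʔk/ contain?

After substitution the input is /wɛθðwɛdoʔk/.
The unsyllabifiable consonants are /ð/, /k/; each receives one epenthetic vowel.

2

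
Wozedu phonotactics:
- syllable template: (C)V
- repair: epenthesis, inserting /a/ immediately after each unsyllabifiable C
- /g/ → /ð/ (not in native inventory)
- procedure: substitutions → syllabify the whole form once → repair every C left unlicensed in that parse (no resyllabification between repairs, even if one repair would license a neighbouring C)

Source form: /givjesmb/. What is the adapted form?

ðivajesamaba

Substitution: /g/ → /ð/, giving /ðivjesmb/.
Under (C)V, the unsyllabifiable consonants are /v/, /s/, /m/, /b/ (no codas are permitted; onsets are limited to one consonant).
Each unlicensed consonant becomes the onset of a new syllable: /v/ → /va/, /s/ → /sa/, /m/ → /ma/, /b/ → /ba/.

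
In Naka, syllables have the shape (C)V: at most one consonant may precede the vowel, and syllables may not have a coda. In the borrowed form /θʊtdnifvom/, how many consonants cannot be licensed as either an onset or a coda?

4

Syllabifying with onset maximization leaves /t/, /d/, /f/, /m/ stranded (no codas are permitted; onsets are limited to one consonant).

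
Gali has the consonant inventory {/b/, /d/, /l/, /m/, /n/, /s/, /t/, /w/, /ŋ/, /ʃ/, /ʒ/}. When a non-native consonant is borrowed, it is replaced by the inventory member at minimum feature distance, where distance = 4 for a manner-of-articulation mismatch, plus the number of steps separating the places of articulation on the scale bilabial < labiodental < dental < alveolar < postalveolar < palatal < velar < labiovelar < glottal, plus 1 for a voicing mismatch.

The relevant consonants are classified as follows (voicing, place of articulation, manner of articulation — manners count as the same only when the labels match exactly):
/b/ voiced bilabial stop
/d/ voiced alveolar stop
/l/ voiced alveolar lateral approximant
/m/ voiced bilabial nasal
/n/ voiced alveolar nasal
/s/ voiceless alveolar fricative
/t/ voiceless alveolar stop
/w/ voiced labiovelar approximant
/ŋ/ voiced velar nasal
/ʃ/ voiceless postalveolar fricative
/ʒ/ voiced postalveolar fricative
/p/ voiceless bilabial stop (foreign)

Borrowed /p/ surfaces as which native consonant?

/b/ is closest: same manner (stop), place distance 0 (bilabial→bilabial), voicing differs (+1); total 1. Next closest is /t/ at distance 3.

b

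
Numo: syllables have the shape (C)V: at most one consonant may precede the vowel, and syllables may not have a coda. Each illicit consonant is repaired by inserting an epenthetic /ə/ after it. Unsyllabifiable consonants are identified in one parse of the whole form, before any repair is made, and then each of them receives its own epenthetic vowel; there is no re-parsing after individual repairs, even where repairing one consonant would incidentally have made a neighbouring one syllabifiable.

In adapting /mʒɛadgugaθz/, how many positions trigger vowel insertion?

4

The unsyllabifiable consonants are /m/, /d/, /θ/, /z/; each receives one epenthetic vowel.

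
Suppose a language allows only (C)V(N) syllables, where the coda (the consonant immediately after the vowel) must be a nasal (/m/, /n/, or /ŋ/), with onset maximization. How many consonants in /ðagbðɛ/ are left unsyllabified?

2

Syllabifying with onset maximization leaves /g/, /b/ stranded (only a nasal (/m/, /n/, or /ŋ/) is licensed in coda position; onsets are limited to one consonant).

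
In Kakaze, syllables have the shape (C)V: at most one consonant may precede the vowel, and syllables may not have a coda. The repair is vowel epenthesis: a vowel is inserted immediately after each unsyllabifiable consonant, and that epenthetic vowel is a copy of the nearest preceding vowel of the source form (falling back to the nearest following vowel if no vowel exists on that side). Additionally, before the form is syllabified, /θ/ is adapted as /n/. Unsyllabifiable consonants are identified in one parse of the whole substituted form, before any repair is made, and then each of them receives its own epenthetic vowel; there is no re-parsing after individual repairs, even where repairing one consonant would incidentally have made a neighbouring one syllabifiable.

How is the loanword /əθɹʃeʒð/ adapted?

ənəɹəʃeʒeðe

Substitution: /θ/ → /n/, giving /ənɹʃeʒð/.
The consonants /n/, /ɹ/, /ʒ/, /ð/ cannot be parsed into a legal (C)V syllable (no codas are permitted; onsets are limited to one consonant).
Epenthesis after each stranded consonant: /n/ → /nə/, /ɹ/ → /ɹə/, /ʒ/ → /ʒe/, /ð/ → /ðe/.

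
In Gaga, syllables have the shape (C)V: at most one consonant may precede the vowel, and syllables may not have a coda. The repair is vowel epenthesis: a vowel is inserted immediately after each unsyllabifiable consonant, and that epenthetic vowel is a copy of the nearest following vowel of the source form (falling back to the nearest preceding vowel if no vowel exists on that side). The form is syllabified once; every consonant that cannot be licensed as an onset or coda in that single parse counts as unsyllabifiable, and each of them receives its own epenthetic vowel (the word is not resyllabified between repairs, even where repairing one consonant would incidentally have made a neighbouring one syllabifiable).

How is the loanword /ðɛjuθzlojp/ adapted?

The consonants /θ/, /z/, /j/, /p/ cannot be parsed into a legal (C)V syllable (no codas are permitted; onsets are limited to one consonant).
Inserting the epenthetic vowel yields /θ/ → /θo/, /z/ → /zo/, /j/ → /jo/, /p/ → /po/.

ðɛjuθozolojopo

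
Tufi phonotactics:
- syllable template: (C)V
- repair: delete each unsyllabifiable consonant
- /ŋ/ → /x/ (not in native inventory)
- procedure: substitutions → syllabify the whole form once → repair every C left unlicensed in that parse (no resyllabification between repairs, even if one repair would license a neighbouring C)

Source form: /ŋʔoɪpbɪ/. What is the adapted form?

ʔoɪbɪ

Substitution: /ŋ/ → /x/, giving /xʔoɪpbɪ/.
The consonants /x/, /p/ cannot be parsed into a legal (C)V syllable (no codas are permitted; onsets are limited to one consonant).
Deleting the stranded consonants removes /x/, /p/.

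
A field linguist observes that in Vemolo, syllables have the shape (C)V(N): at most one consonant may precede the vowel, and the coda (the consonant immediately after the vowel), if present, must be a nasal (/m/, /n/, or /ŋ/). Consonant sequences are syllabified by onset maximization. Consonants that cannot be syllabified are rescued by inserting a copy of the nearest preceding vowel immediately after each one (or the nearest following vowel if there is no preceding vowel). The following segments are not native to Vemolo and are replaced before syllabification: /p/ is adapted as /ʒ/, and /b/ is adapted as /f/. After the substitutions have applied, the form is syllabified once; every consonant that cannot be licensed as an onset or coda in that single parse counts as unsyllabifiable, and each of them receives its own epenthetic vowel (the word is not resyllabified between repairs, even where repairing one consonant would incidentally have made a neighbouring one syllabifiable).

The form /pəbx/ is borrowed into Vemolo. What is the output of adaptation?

Substitution: /p/ → /ʒ/, /b/ → /f/, giving /ʒəfx/.
The consonants /f/, /x/ cannot be parsed into a legal (C)V(N) syllable (only a nasal (/m/, /n/, or /ŋ/) is licensed in coda position; onsets are limited to one consonant).
Each unlicensed consonant becomes the onset of a new syllable: /f/ → /fə/, /x/ → /xə/.

ʒəfəxə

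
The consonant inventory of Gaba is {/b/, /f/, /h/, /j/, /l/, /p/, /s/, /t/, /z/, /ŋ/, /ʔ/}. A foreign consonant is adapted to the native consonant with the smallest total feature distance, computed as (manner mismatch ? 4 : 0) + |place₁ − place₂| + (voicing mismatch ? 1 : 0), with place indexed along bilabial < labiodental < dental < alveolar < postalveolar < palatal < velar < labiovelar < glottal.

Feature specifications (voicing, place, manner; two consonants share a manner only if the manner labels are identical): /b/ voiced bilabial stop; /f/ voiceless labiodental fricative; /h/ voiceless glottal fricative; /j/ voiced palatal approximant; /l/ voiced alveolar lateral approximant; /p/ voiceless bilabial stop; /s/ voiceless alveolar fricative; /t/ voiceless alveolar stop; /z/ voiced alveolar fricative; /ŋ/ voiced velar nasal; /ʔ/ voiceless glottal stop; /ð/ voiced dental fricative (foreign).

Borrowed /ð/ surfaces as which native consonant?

/z/ is closest: same manner (fricative), place distance 1 (dental→alveolar), same voicing; total 1. Next closest is /f/ at distance 2.

z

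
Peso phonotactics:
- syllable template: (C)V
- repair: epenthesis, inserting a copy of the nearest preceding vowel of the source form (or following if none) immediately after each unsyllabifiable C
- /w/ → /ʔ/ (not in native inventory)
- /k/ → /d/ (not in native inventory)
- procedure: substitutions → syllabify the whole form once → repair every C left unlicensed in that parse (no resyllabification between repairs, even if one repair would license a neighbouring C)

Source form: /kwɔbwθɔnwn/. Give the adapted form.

Substitution: /k/ → /d/, /w/ → /ʔ/, giving /dʔɔbʔθɔnʔn/.
Syllabifying with onset maximization leaves /d/, /b/, /ʔ/, /n/, /ʔ/, /n/ stranded (no codas are permitted; onsets are limited to one consonant).
Inserting the epenthetic vowel yields /d/ → /dɔ/, /b/ → /bɔ/, /ʔ/ → /ʔɔ/, /n/ → /nɔ/, /ʔ/ → /ʔɔ/, /n/ → /nɔ/.

dɔʔɔbɔʔɔθɔnɔʔɔnɔ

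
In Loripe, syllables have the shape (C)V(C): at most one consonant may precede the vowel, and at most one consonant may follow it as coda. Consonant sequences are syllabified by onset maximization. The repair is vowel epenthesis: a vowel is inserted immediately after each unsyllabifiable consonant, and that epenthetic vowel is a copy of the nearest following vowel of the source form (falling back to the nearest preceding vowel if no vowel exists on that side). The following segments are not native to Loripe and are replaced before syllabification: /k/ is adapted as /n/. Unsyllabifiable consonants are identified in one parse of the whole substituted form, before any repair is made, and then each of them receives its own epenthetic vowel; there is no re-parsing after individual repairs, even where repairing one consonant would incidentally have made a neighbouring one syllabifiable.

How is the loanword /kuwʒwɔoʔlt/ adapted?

nuwʒɔwɔoʔloto

Substitution: /k/ → /n/, giving /nuwʒwɔoʔlt/.
Under (C)V(C), the unsyllabifiable consonants are /ʒ/, /l/, /t/ (at most one coda consonant is licensed; onsets are limited to one consonant).
Epenthesis after each stranded consonant: /ʒ/ → /ʒɔ/, /l/ → /lo/, /t/ → /to/.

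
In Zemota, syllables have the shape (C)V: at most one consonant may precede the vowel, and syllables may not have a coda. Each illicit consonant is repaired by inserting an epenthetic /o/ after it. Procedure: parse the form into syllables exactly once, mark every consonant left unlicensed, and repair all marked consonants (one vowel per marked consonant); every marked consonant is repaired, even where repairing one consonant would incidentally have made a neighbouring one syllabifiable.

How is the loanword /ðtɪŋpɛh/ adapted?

ðotɪŋopɛho

The consonants /ð/, /ŋ/, /h/ cannot be parsed into a legal (C)V syllable (no codas are permitted; onsets are limited to one consonant).
Each unlicensed consonant becomes the onset of a new syllable: /ð/ → /ðo/, /ŋ/ → /ŋo/, /h/ → /ho/.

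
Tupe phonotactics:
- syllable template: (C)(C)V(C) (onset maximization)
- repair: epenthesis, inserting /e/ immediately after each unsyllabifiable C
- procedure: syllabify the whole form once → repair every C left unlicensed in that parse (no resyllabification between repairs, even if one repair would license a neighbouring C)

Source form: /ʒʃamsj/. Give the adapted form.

ʒʃamseje

Syllabifying with onset maximization leaves /s/, /j/ stranded (at most one coda consonant is licensed; onsets may contain at most 2 consonants).
Each unlicensed consonant becomes the onset of a new syllable: /s/ → /se/, /j/ → /je/.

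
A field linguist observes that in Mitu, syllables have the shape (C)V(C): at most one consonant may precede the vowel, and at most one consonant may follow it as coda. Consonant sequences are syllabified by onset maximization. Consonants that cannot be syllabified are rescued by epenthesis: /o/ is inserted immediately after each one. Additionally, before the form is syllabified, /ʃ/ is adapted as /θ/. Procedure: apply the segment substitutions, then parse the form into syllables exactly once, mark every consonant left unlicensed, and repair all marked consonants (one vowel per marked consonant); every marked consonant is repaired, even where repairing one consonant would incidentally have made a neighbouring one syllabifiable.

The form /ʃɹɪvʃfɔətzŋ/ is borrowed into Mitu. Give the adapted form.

θoɹɪvθofɔətzoŋo

Substitution: /ʃ/ → /θ/, giving /θɹɪvθfɔətzŋ/.
Syllabifying with onset maximization leaves /θ/, /θ/, /z/, /ŋ/ stranded (at most one coda consonant is licensed; onsets are limited to one consonant).
Inserting the epenthetic vowel yields /θ/ → /θo/, /θ/ → /θo/, /z/ → /zo/, /ŋ/ → /ŋo/.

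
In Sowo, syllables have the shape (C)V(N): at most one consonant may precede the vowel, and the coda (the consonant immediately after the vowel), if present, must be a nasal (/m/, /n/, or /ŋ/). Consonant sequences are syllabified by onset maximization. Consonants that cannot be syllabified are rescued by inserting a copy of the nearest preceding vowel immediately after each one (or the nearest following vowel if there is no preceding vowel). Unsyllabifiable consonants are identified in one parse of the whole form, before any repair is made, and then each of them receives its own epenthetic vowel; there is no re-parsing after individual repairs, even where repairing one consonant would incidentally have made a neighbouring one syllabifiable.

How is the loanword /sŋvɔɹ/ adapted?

Syllabifying with onset maximization leaves /s/, /ŋ/, /ɹ/ stranded (only a nasal (/m/, /n/, or /ŋ/) is licensed in coda position; onsets are limited to one consonant).
Inserting the epenthetic vowel yields /s/ → /sɔ/, /ŋ/ → /ŋɔ/, /ɹ/ → /ɹɔ/.

sɔŋɔvɔɹɔ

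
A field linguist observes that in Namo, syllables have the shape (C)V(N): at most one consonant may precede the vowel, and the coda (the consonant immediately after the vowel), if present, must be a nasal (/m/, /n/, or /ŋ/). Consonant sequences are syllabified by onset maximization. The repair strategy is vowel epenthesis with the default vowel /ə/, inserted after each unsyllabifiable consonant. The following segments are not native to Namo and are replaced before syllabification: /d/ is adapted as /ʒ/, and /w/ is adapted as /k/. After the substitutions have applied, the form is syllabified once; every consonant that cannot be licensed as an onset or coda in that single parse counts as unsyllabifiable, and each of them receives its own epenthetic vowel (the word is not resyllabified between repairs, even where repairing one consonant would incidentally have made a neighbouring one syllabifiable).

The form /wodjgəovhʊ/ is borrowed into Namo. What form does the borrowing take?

koʒəjəgəovəhʊ

Substitution: /w/ → /k/, /d/ → /ʒ/, giving /koʒjgəovhʊ/.
Under (C)V(N), the unsyllabifiable consonants are /ʒ/, /j/, /v/ (only a nasal (/m/, /n/, or /ŋ/) is licensed in coda position; onsets are limited to one consonant).
Epenthesis after each stranded consonant: /ʒ/ → /ʒə/, /j/ → /jə/, /v/ → /və/.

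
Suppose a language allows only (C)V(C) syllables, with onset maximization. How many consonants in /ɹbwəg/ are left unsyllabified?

2

The consonants /ɹ/, /b/ cannot be parsed into a legal (C)V(C) syllable (at most one coda consonant is licensed; onsets are limited to one consonant).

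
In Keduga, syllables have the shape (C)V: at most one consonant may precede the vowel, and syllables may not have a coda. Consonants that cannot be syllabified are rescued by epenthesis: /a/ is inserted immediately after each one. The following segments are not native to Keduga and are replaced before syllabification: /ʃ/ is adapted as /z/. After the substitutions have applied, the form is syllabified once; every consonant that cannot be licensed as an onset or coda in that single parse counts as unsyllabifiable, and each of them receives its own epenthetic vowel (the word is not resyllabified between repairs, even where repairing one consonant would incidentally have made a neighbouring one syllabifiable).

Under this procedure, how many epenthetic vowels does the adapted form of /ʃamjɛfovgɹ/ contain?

4

After substitution the input is /zamjɛfovgɹ/.
The unsyllabifiable consonants are /m/, /v/, /g/, /ɹ/; each receives one epenthetic vowel.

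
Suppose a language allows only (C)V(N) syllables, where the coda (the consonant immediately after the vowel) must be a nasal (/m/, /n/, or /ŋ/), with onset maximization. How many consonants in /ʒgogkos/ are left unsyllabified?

3

The consonants /ʒ/, /g/, /s/ cannot be parsed into a legal (C)V(N) syllable (only a nasal (/m/, /n/, or /ŋ/) is licensed in coda position; onsets are limited to one consonant).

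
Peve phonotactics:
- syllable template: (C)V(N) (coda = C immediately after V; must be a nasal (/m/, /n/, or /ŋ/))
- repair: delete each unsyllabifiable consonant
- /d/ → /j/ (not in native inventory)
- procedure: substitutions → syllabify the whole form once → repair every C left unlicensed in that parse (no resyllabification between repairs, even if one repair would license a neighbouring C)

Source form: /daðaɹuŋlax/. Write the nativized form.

jaðaɹuŋla

Substitution: /d/ → /j/, giving /jaðaɹuŋlax/.
Syllabifying with onset maximization leaves /x/ stranded (only a nasal (/m/, /n/, or /ŋ/) is licensed in coda position; onsets are limited to one consonant).
Each unlicensed consonant is deleted: /x/.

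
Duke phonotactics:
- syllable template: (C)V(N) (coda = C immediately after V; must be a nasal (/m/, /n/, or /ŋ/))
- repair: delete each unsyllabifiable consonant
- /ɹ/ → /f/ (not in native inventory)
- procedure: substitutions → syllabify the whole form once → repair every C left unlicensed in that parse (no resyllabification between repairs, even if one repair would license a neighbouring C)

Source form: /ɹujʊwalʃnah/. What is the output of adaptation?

fujʊwana

Substitution: /ɹ/ → /f/, giving /fujʊwalʃnah/.
Syllabifying with onset maximization leaves /l/, /ʃ/, /h/ stranded (only a nasal (/m/, /n/, or /ŋ/) is licensed in coda position; onsets are limited to one consonant).
Deleting the stranded consonants removes /l/, /ʃ/, /h/.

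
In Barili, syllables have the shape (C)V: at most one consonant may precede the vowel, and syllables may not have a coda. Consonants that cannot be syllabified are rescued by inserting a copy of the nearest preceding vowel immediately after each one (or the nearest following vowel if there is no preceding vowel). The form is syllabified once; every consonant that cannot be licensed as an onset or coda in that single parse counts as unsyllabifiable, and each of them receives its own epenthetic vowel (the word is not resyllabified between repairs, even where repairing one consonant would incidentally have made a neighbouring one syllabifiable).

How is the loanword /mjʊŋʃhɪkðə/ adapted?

mʊjʊŋʊʃʊhɪkɪðə

The consonants /m/, /ŋ/, /ʃ/, /k/ cannot be parsed into a legal (C)V syllable (no codas are permitted; onsets are limited to one consonant).
Each unlicensed consonant becomes the onset of a new syllable: /m/ → /mʊ/, /ŋ/ → /ŋʊ/, /ʃ/ → /ʃʊ/, /k/ → /kɪ/.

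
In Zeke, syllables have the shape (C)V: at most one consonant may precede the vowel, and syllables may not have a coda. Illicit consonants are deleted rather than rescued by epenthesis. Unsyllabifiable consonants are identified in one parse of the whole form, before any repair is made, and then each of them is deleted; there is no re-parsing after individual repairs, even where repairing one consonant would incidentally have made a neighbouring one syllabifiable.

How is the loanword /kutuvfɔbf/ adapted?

kutufɔ

The consonants /v/, /b/, /f/ cannot be parsed into a legal (C)V syllable (no codas are permitted; onsets are limited to one consonant).
Each unlicensed consonant is deleted: /v/, /b/, /f/.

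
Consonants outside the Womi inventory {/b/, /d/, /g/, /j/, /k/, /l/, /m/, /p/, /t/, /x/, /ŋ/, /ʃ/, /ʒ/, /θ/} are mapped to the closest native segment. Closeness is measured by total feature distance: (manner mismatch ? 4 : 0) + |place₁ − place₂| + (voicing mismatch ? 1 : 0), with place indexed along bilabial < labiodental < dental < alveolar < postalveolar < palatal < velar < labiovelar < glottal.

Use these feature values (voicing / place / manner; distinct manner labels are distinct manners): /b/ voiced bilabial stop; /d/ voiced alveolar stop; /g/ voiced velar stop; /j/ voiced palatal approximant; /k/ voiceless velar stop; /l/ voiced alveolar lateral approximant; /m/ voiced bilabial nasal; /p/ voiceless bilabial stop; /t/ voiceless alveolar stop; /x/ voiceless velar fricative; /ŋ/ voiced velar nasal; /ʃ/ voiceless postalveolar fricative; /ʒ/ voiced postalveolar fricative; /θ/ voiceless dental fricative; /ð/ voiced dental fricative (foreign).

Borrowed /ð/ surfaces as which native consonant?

θ

/θ/ is closest: same manner (fricative), place distance 0 (dental→dental), voicing differs (+1); total 1. Next closest is /ʒ/ at distance 2.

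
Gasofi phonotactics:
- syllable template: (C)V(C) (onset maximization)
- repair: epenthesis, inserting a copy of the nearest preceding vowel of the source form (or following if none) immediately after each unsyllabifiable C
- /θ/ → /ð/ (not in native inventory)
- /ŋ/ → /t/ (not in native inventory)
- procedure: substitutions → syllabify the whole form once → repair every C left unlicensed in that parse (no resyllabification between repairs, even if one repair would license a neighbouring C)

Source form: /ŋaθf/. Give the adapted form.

taðfa

Substitution: /ŋ/ → /t/, /θ/ → /ð/, giving /taðf/.
Syllabifying with onset maximization leaves /f/ stranded (at most one coda consonant is licensed; onsets are limited to one consonant).
Epenthesis after each stranded consonant: /f/ → /fa/.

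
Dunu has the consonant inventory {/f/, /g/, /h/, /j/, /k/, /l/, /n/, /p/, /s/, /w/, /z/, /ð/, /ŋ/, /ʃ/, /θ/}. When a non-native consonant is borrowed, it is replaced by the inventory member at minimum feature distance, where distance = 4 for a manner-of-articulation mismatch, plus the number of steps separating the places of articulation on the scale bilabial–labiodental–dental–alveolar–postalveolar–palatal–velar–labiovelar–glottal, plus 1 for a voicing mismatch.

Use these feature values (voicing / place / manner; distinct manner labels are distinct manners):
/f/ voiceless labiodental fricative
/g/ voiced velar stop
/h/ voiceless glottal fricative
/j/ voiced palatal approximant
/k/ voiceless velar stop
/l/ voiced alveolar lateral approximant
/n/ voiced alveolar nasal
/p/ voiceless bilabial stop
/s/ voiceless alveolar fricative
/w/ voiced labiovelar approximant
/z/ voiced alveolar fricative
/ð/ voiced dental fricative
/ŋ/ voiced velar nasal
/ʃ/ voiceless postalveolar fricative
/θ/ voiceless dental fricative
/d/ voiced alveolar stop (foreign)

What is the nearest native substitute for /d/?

g

/g/ is closest: same manner (stop), place distance 3 (alveolar→velar), same voicing; total 3. Next closest is /k/ at distance 4.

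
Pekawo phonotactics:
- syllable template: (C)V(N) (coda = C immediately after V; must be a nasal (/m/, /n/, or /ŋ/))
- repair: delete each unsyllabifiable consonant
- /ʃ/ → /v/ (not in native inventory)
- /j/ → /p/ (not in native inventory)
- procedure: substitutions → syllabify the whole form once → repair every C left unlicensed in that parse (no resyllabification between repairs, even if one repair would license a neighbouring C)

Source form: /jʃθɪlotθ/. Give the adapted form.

θɪlo

Substitution: /j/ → /p/, /ʃ/ → /v/, giving /pvθɪlotθ/.
Under (C)V(N), the unsyllabifiable consonants are /p/, /v/, /t/, /θ/ (only a nasal (/m/, /n/, or /ŋ/) is licensed in coda position; onsets are limited to one consonant).
Deletion applies to /p/, /v/, /t/, /θ/.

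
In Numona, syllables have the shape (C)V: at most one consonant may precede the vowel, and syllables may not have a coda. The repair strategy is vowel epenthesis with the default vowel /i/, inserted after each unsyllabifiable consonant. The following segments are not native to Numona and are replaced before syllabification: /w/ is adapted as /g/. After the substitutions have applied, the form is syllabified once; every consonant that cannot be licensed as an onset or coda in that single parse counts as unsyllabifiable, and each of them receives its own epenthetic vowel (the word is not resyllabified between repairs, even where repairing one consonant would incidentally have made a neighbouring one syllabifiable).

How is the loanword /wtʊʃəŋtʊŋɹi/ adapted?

gitʊʃəŋitʊŋiɹi

Substitution: /w/ → /g/, giving /gtʊʃəŋtʊŋɹi/.
Under (C)V, the unsyllabifiable consonants are /g/, /ŋ/, /ŋ/ (no codas are permitted; onsets are limited to one consonant).
Inserting the epenthetic vowel yields /g/ → /gi/, /ŋ/ → /ŋi/, /ŋ/ → /ŋi/.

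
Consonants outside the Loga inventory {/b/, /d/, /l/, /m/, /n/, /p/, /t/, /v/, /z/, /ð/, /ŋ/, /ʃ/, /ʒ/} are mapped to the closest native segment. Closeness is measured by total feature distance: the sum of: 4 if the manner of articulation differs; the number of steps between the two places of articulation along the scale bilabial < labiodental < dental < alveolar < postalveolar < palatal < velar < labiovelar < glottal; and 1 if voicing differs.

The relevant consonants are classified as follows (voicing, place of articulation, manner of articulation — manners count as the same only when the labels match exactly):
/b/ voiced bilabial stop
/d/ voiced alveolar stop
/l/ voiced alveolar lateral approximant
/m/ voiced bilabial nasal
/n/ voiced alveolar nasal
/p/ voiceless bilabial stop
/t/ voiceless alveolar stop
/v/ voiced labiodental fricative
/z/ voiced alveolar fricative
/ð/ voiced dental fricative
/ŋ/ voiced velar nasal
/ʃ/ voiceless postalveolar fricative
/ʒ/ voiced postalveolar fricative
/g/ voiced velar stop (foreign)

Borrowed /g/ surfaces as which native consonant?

/d/ is closest: same manner (stop), place distance 3 (velar→alveolar), same voicing; total 3. Next closest is /t/ at distance 4.

d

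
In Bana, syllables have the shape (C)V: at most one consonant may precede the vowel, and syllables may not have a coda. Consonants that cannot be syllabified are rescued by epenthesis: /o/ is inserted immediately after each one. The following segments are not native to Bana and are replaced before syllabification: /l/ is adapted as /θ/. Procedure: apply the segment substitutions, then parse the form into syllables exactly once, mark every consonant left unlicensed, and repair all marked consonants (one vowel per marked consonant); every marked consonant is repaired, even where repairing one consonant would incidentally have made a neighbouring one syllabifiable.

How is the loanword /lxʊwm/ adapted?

Substitution: /l/ → /θ/, giving /θxʊwm/.
Syllabifying with onset maximization leaves /θ/, /w/, /m/ stranded (no codas are permitted; onsets are limited to one consonant).
Epenthesis after each stranded consonant: /θ/ → /θo/, /w/ → /wo/, /m/ → /mo/.

θoxʊwomo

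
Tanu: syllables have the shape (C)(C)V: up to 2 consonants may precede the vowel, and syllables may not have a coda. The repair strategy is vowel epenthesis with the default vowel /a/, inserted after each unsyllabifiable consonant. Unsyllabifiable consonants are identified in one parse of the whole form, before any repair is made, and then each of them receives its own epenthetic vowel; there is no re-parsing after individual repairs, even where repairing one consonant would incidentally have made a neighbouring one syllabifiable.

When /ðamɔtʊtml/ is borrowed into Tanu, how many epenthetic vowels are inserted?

The unsyllabifiable consonants are /t/, /m/, /l/; each receives one epenthetic vowel.

3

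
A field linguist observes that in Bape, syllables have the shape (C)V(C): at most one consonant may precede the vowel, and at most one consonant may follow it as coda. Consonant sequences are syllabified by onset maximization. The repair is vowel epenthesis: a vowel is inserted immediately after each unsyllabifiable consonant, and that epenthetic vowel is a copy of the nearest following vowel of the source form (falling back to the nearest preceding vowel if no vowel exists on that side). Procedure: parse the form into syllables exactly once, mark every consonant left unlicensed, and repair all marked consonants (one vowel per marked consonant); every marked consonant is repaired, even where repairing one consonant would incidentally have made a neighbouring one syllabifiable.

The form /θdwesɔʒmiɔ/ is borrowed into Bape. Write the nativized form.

θedewesɔʒmiɔ

Under (C)V(C), the unsyllabifiable consonants are /θ/, /d/ (at most one coda consonant is licensed; onsets are limited to one consonant).
Each unlicensed consonant becomes the onset of a new syllable: /θ/ → /θe/, /d/ → /de/.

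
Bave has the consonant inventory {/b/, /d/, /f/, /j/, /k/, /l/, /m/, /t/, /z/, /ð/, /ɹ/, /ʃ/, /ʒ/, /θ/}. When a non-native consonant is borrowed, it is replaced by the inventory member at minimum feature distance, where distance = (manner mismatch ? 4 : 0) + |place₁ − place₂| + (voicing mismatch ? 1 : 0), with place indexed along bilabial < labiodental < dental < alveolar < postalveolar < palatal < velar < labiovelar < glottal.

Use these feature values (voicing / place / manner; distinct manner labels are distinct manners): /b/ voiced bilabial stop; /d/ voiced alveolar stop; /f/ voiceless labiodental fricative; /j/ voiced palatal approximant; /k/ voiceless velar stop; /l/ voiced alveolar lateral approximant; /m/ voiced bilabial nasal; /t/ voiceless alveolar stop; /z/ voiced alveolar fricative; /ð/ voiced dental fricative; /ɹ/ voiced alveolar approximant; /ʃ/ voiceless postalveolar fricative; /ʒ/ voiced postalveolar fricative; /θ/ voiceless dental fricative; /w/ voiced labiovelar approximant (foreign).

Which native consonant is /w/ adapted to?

j

/j/ is closest: same manner (approximant), place distance 2 (labiovelar→palatal), same voicing; total 2. Next closest is /ɹ/ at distance 4.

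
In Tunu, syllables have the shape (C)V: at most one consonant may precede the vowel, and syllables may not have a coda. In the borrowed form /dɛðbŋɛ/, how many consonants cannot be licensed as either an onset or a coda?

2

Syllabifying with onset maximization leaves /ð/, /b/ stranded (no codas are permitted; onsets are limited to one consonant).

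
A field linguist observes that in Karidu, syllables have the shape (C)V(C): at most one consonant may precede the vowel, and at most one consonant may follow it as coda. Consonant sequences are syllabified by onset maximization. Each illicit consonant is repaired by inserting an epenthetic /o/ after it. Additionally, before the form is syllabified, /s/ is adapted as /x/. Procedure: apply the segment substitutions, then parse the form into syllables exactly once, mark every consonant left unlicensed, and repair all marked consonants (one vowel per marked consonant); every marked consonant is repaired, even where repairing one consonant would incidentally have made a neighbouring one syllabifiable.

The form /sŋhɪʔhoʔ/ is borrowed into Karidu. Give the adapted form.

Substitution: /s/ → /x/, giving /xŋhɪʔhoʔ/.
Under (C)V(C), the unsyllabifiable consonants are /x/, /ŋ/ (at most one coda consonant is licensed; onsets are limited to one consonant).
Epenthesis after each stranded consonant: /x/ → /xo/, /ŋ/ → /ŋo/.

xoŋohɪʔhoʔ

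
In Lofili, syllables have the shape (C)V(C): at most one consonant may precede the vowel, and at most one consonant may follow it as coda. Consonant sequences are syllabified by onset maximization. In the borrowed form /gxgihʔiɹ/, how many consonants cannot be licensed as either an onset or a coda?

The consonants /g/, /x/ cannot be parsed into a legal (C)V(C) syllable (at most one coda consonant is licensed; onsets are limited to one consonant).

2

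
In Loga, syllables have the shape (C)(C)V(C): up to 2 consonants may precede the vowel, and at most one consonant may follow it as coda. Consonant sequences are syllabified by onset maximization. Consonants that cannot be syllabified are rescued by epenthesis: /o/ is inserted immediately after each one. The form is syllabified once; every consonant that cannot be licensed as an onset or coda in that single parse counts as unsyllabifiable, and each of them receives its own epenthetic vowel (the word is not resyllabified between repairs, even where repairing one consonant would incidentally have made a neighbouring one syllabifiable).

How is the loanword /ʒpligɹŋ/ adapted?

ʒopligɹoŋo

The consonants /ʒ/, /ɹ/, /ŋ/ cannot be parsed into a legal (C)(C)V(C) syllable (at most one coda consonant is licensed; onsets may contain at most 2 consonants).
Epenthesis after each stranded consonant: /ʒ/ → /ʒo/, /ɹ/ → /ɹo/, /ŋ/ → /ŋo/.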